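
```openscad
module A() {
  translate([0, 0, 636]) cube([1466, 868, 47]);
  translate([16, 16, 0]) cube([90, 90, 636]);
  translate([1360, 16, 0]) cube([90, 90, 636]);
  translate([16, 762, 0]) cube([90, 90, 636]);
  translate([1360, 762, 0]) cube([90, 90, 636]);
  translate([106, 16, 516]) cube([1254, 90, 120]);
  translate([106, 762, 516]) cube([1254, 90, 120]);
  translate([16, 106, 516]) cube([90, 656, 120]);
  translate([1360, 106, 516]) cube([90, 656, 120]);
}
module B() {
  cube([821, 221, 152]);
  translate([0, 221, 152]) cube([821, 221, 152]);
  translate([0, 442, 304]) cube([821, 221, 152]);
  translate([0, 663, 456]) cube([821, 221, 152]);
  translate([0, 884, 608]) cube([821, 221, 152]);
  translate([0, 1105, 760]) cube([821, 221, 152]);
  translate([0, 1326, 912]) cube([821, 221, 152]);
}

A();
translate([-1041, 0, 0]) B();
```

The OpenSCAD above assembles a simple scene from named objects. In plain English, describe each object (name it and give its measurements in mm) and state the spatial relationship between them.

A is a table with a 1466×868 mm rectangular top, 47 mm thick, top surface at z = 683 mm, supported by four 90×90 mm square legs, each inset 16 mm from the nearest pair of top edges, running from the floor. Four apron rails, 90 mm thick and 120 mm tall, run between adjacent legs with their top edges flush with the underside of the top and their outer faces flush with the legs' outer faces.

B is a run of 7 identical solid stair steps. Each tread is 821×221 mm and each step block is 152 mm high. Step 1 rests on the floor; step k is offset from step 1 by (k−1)×221 mm in y and (k−1)×152 mm in z.

The staircase is on the floor beside the table on its −x side.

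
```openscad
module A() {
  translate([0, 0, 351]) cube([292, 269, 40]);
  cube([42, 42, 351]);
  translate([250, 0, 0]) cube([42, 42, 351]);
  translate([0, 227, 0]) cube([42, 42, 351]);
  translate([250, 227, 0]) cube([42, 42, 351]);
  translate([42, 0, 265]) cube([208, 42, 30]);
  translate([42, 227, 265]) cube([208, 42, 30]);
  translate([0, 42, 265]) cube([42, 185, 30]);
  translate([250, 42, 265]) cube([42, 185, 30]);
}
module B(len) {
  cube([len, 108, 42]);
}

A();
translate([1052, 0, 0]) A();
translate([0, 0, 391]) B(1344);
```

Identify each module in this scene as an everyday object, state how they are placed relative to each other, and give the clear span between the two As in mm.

A is a stool. B is a beam. A beam spans the tops of two stools. The clear span between the two stools is 760 mm.

Second stool starts at x = 1052; first ends at x = 292; clear span = 1052 − 292 = 760 mm.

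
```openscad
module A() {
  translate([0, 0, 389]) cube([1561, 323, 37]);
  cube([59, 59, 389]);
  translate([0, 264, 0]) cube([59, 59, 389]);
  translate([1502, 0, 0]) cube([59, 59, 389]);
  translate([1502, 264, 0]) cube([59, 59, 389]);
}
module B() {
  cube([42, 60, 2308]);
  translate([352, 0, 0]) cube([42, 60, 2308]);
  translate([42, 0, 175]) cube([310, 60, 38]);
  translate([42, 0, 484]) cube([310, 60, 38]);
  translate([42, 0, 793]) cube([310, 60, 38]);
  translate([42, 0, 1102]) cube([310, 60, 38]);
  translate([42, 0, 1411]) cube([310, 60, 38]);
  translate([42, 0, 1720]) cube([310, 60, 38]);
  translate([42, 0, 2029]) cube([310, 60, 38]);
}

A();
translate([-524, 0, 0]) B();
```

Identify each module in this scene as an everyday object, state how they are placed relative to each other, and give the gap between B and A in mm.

A is a bench. B is a ladder. The ladder is on the floor beside the bench on its −x side. The gap between the ladder and the bench is 130 mm.

The ladder's nearest face is 130 mm from the bench's −x face.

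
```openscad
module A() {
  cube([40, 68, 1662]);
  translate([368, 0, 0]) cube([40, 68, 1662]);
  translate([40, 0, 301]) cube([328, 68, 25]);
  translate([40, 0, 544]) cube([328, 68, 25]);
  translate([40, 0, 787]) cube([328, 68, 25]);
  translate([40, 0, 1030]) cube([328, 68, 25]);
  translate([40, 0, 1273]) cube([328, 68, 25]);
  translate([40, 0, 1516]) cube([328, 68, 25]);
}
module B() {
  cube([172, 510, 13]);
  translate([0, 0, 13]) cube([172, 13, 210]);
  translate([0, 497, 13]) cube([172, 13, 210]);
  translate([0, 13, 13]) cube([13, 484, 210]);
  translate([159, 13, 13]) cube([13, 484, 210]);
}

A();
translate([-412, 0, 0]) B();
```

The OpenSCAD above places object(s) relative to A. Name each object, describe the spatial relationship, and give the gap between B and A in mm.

A is a ladder. B is an open box. The open box is on the floor beside the ladder on its −x side. The gap between the open box and the ladder is 240 mm.

The open box's nearest face is 240 mm from the ladder's −x face.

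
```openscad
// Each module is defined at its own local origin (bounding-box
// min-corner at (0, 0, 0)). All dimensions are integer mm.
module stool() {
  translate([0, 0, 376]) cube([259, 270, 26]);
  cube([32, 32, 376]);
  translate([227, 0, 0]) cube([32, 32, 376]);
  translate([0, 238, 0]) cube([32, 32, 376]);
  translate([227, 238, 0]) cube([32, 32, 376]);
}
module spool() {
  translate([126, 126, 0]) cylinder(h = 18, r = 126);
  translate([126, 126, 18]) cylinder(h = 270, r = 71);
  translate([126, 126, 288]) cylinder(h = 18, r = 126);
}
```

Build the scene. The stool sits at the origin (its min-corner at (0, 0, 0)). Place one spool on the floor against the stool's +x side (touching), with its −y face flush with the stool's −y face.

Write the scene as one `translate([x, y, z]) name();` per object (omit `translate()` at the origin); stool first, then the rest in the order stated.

stool();
translate([259, 0, 0]) spool();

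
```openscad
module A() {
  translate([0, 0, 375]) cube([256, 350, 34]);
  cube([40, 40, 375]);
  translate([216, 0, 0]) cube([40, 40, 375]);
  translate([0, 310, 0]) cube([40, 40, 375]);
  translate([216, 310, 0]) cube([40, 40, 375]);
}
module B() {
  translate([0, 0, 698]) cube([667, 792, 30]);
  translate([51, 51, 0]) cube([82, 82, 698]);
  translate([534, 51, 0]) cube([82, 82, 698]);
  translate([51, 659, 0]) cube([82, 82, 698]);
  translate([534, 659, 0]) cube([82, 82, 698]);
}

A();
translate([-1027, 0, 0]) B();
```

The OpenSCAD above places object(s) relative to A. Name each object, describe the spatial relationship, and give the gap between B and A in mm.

The table's nearest face is 360 mm from the stool's −x face.

A is a stool. B is a table. The table is on the floor beside the stool on its −x side. The gap between the table and the stool is 360 mm.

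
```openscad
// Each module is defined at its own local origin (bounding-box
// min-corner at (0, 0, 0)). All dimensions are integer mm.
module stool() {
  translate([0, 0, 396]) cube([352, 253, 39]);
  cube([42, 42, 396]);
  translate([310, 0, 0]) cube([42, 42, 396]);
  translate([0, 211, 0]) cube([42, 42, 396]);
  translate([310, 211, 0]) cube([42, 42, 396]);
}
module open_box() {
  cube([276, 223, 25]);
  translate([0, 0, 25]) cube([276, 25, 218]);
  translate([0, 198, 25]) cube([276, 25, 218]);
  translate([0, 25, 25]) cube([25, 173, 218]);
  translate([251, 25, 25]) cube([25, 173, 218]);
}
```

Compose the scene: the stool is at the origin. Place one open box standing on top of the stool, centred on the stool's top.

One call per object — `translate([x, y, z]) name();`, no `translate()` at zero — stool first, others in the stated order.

stool();
translate([38, 15, 435]) open_box();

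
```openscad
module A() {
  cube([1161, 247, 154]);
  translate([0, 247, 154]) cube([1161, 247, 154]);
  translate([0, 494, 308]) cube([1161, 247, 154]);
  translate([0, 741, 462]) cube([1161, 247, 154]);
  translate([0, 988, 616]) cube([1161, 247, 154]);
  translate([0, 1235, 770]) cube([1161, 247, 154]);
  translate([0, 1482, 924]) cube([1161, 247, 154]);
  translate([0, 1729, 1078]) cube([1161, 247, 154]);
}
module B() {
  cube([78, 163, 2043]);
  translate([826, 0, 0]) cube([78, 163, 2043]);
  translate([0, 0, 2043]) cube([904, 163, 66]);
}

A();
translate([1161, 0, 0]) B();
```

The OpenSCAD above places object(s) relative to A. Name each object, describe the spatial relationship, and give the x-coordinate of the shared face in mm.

A is a staircase. B is a door frame. The door frame is against the staircase's +x side, with their −y faces flush. The x-coordinate of the shared face is 1161 mm.

The staircase's +x face and the door frame's −x face are both at x = 1161 mm.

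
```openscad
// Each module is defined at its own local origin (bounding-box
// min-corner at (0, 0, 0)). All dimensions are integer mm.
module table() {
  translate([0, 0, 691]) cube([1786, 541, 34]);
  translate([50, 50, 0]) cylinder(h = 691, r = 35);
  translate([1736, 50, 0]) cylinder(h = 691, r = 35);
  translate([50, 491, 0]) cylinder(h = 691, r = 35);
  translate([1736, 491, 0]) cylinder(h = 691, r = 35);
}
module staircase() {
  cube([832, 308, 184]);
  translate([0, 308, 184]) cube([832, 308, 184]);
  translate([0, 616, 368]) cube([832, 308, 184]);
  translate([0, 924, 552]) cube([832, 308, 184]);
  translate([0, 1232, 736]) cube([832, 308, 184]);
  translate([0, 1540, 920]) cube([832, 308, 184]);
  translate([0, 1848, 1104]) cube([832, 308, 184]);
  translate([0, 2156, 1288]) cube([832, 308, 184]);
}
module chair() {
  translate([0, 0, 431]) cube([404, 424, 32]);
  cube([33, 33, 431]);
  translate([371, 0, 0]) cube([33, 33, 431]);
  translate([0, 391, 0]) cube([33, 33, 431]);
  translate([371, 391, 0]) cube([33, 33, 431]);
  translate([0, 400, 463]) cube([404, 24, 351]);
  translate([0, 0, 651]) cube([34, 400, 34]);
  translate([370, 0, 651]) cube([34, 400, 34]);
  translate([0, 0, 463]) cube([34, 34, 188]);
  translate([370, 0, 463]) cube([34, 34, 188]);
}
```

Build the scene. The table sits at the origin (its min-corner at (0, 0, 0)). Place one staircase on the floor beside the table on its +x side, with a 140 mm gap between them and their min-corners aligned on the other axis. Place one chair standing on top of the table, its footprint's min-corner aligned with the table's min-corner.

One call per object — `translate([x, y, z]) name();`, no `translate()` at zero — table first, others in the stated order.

table();
translate([1926, 0, 0]) staircase();
translate([0, 0, 725]) chair();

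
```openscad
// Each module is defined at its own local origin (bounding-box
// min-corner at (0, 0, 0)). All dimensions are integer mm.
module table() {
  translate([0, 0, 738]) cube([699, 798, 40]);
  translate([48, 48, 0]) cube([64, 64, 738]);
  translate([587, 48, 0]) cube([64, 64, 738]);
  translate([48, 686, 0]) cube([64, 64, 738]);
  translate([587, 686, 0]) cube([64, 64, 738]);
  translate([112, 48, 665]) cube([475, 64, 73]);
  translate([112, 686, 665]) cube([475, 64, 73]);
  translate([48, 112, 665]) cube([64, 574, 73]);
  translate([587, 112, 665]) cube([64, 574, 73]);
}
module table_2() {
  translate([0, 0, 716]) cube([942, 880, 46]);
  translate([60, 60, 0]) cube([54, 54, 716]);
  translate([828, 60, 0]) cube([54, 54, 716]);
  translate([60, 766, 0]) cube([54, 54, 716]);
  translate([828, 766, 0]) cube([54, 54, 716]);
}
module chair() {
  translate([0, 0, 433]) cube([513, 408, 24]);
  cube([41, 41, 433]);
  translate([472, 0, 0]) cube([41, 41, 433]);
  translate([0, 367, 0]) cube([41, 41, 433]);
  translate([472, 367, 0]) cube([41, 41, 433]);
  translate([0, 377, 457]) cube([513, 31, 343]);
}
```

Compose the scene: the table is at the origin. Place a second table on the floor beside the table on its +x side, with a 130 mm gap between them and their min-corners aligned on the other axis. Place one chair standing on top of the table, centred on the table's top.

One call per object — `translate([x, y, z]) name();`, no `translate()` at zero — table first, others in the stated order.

table();
translate([829, 0, 0]) table_2();
translate([93, 195, 778]) chair();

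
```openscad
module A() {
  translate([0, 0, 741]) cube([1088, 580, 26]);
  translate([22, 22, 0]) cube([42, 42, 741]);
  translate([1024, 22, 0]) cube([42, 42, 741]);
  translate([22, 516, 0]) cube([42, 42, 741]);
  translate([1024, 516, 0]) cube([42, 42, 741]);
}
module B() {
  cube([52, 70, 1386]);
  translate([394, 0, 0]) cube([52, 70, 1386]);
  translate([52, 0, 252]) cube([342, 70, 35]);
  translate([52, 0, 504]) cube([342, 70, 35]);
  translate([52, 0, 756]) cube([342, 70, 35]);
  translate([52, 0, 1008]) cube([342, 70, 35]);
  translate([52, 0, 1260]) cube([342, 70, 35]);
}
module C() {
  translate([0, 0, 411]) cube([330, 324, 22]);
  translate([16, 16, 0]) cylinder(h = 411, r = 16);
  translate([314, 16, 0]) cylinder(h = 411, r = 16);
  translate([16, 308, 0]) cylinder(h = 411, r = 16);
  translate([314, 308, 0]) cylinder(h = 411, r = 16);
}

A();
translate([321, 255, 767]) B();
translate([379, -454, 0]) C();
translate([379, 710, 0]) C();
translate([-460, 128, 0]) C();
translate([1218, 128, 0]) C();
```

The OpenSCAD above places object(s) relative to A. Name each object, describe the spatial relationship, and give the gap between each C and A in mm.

Each stool's nearest face is 130 mm from the table's bounding box.

A is a table. B is a ladder. C is a stool. The ladder is on top of the table, centred. Four stools sit around the table at the −y, +y, −x, +x sides. The gap between each stool and the table is 130 mm.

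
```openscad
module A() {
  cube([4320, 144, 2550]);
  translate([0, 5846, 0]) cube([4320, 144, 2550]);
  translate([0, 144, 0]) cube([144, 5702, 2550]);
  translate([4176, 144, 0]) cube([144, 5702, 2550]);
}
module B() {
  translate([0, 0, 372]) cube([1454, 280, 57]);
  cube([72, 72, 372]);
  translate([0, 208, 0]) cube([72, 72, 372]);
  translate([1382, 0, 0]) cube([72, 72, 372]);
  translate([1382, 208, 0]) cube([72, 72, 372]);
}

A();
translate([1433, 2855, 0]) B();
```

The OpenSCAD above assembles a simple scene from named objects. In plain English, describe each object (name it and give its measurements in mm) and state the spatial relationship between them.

A is a box-shaped house frame (walls only): outside footprint 4320×5990 mm, wall height 2550 mm, wall thickness 144 mm. The two y-facing walls run the full x-width; the two x-facing walls fit between the inner faces of the y-facing walls.

B is a bench: a 1454×280 mm seat slab, 57 mm thick, top at z = 429 mm, on four 72×72 mm square legs flush with the seat corners and standing on z = 0.

The bench sits inside the house frame, centred.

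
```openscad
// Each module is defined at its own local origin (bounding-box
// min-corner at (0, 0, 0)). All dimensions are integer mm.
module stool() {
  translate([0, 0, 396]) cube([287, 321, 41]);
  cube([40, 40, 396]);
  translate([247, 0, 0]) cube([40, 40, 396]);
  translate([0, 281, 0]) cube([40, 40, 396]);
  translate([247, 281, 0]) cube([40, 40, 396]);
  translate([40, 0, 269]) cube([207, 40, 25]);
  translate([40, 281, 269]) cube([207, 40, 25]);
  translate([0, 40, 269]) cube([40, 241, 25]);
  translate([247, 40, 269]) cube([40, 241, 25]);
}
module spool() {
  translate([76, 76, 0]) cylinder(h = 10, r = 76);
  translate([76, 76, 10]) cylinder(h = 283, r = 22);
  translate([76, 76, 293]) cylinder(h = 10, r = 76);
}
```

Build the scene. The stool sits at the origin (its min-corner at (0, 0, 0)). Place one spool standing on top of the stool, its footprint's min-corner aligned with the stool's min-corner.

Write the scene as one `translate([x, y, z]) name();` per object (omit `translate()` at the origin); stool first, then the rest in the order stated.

stool();
translate([0, 0, 437]) spool();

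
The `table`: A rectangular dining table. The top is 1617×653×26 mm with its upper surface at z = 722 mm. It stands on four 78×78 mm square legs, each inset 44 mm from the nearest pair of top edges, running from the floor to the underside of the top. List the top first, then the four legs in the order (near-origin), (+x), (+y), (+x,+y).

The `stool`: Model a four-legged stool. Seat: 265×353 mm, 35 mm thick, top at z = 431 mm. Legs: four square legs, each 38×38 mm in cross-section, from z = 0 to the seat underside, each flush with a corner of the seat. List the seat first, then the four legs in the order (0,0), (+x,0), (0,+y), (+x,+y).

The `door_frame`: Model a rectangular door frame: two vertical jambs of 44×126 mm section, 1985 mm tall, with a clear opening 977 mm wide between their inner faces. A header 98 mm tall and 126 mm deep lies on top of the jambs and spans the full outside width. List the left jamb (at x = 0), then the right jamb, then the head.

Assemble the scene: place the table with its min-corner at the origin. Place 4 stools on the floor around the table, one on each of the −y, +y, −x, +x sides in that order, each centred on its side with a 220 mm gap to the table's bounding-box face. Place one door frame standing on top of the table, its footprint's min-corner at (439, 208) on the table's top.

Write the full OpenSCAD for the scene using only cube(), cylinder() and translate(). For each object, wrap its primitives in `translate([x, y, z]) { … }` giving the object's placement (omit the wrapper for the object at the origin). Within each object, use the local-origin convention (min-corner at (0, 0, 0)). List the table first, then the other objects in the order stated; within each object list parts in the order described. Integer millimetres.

translate([0, 0, 696]) cube([1617, 653, 26]);
translate([44, 44, 0]) cube([78, 78, 696]);
translate([1495, 44, 0]) cube([78, 78, 696]);
translate([44, 531, 0]) cube([78, 78, 696]);
translate([1495, 531, 0]) cube([78, 78, 696]);
translate([676, -573, 0]) {
  translate([0, 0, 396]) cube([265, 353, 35]);
  cube([38, 38, 396]);
  translate([227, 0, 0]) cube([38, 38, 396]);
  translate([0, 315, 0]) cube([38, 38, 396]);
  translate([227, 315, 0]) cube([38, 38, 396]);
}
translate([676, 873, 0]) {
  translate([0, 0, 396]) cube([265, 353, 35]);
  cube([38, 38, 396]);
  translate([227, 0, 0]) cube([38, 38, 396]);
  translate([0, 315, 0]) cube([38, 38, 396]);
  translate([227, 315, 0]) cube([38, 38, 396]);
}
translate([-485, 150, 0]) {
  translate([0, 0, 396]) cube([265, 353, 35]);
  cube([38, 38, 396]);
  translate([227, 0, 0]) cube([38, 38, 396]);
  translate([0, 315, 0]) cube([38, 38, 396]);
  translate([227, 315, 0]) cube([38, 38, 396]);
}
translate([1837, 150, 0]) {
  translate([0, 0, 396]) cube([265, 353, 35]);
  cube([38, 38, 396]);
  translate([227, 0, 0]) cube([38, 38, 396]);
  translate([0, 315, 0]) cube([38, 38, 396]);
  translate([227, 315, 0]) cube([38, 38, 396]);
}
translate([439, 208, 722]) {
  cube([44, 126, 1985]);
  translate([1021, 0, 0]) cube([44, 126, 1985]);
  translate([0, 0, 1985]) cube([1065, 126, 98]);
}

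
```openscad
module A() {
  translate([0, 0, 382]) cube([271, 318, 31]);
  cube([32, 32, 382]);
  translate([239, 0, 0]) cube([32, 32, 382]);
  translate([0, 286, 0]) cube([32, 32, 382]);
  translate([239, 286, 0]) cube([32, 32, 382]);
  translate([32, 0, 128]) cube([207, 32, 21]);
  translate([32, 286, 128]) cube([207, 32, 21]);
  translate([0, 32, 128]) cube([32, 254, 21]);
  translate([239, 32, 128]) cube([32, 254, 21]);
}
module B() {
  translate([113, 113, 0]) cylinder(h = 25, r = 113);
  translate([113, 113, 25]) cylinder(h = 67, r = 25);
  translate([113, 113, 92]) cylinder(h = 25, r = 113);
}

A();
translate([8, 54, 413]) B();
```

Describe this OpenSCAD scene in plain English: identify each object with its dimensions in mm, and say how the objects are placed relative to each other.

A is a four-legged stool. The seat is a 271×318×31 mm slab whose top surface is at z = 413 mm; four square legs, each 32×32 mm in cross-section, run from the floor (z = 0) to the underside of the seat, each flush with a corner of the seat. Four stretchers, 32 mm wide and 21 mm tall, connect adjacent legs with their undersides at z = 128 mm, each running between the inner faces of the legs it joins and aligned with the legs' outer faces on the other axis.

B is a spool: two coaxial disc flanges of radius 113 mm and thickness 25 mm, joined by a core cylinder of radius 25 mm and height 67 mm. The lower flange rests on z = 0 and the three cylinders share a vertical axis.

The spool is on top of the stool.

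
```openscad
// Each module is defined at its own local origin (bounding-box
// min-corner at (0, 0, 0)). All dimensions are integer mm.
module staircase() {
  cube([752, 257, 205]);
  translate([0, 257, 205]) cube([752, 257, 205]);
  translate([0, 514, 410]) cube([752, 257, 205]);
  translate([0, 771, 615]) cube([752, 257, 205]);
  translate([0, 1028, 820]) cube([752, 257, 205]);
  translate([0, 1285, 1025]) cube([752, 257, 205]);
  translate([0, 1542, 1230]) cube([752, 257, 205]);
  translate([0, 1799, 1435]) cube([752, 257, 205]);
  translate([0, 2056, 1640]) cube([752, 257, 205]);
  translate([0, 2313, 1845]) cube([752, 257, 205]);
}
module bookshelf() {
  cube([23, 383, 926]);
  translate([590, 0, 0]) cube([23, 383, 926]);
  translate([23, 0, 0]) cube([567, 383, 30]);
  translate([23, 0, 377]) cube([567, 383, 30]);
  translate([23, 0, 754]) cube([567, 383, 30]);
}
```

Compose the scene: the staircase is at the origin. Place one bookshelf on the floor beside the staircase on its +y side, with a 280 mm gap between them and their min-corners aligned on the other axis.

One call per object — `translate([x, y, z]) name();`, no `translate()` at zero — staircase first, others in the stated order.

staircase();
translate([0, 2850, 0]) bookshelf();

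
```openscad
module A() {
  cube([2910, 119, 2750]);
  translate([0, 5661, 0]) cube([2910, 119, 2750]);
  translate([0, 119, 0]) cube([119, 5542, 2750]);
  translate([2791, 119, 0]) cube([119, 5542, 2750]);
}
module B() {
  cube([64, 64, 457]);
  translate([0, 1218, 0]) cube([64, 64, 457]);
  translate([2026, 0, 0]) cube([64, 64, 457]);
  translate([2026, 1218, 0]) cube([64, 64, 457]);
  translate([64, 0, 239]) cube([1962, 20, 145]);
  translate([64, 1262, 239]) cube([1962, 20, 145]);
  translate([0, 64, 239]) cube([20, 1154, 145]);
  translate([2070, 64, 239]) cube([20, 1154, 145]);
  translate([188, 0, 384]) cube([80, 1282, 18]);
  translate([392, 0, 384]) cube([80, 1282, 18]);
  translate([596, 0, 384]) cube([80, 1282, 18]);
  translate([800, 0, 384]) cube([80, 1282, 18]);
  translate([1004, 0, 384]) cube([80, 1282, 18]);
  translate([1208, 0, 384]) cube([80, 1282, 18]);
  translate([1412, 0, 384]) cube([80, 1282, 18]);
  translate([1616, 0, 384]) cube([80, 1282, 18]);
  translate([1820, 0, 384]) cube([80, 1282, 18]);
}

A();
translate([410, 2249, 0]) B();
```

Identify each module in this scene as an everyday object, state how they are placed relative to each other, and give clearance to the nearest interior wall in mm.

A is a house frame. B is a bed frame. The bed frame sits inside the house frame, centred. The clearance to the nearest interior wall is 291 mm.

Clearances: x = 291, y = 2130; minimum 291 mm.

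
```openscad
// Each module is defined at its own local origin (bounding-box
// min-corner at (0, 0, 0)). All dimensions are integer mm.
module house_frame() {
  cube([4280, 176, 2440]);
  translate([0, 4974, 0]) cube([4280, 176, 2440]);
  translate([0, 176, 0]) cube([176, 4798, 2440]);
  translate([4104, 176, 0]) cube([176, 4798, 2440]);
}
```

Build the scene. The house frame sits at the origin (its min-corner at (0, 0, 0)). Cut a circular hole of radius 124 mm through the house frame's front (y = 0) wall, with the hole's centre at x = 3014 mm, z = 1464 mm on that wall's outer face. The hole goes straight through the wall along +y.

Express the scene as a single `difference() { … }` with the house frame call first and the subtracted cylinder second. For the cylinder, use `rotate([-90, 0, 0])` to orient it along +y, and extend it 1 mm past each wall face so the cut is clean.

difference() {
  house_frame();
  translate([3014, -1, 1464]) rotate([-90, 0, 0]) cylinder(h = 178, r = 124);
}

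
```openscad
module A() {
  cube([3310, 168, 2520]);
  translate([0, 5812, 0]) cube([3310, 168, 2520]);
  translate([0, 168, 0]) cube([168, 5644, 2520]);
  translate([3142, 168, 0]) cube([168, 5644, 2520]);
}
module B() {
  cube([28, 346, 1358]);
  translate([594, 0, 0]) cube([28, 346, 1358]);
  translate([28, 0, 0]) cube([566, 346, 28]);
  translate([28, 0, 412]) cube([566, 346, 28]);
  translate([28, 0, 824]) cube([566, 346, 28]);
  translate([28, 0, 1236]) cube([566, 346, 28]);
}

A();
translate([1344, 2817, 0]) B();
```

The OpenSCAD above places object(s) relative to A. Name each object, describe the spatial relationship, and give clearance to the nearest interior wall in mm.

Clearances: x = 1176, y = 2649; minimum 1176 mm.

A is a house frame. B is a bookshelf. The bookshelf sits inside the house frame, centred. The clearance to the nearest interior wall is 1176 mm.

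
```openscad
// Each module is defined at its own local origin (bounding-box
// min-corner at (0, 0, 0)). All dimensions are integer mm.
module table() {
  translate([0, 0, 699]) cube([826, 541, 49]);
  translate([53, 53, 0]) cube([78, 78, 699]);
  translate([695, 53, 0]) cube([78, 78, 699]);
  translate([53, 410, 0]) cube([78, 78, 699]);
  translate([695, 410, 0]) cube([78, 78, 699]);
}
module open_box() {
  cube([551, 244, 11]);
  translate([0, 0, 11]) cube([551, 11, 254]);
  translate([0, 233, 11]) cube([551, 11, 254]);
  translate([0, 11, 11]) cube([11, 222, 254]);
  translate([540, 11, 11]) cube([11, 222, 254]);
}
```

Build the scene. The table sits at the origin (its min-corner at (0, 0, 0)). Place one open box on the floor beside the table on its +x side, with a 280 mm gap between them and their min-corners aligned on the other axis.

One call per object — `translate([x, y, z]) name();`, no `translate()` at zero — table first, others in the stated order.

table();
translate([1106, 0, 0]) open_box();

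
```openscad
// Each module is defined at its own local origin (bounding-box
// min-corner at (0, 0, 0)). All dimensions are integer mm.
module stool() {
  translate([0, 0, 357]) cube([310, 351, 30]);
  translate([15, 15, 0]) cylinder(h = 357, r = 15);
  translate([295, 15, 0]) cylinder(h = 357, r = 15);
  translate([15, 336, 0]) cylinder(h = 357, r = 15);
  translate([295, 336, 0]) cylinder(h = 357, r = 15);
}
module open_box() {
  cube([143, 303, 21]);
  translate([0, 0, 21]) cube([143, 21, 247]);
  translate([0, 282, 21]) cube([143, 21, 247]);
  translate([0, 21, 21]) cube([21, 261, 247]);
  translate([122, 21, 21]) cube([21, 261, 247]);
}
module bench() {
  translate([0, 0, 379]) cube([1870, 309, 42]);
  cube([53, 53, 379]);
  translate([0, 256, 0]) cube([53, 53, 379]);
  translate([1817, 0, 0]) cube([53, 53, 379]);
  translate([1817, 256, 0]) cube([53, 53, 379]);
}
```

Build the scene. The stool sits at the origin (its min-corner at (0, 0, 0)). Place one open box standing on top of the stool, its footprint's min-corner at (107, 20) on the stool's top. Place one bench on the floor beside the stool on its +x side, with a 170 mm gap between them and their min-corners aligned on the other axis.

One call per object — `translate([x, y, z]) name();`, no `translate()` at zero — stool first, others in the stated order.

stool();
translate([107, 20, 387]) open_box();
translate([480, 0, 0]) bench();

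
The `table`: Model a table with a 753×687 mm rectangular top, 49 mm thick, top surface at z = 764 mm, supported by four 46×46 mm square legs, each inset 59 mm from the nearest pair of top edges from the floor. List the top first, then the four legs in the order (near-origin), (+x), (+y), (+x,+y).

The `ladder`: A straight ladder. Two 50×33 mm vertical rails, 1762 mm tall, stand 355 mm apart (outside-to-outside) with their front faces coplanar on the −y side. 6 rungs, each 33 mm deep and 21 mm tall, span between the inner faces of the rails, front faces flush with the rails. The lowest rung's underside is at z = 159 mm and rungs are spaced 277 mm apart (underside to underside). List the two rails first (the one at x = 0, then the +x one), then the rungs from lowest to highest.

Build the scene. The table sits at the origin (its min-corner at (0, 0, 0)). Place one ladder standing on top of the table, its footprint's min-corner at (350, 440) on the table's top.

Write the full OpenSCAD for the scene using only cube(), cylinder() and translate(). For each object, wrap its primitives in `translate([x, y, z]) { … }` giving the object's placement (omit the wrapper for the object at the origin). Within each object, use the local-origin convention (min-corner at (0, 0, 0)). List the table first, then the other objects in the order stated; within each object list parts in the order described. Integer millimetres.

translate([0, 0, 715]) cube([753, 687, 49]);
translate([59, 59, 0]) cube([46, 46, 715]);
translate([648, 59, 0]) cube([46, 46, 715]);
translate([59, 582, 0]) cube([46, 46, 715]);
translate([648, 582, 0]) cube([46, 46, 715]);
translate([350, 440, 764]) {
  cube([50, 33, 1762]);
  translate([305, 0, 0]) cube([50, 33, 1762]);
  translate([50, 0, 159]) cube([255, 33, 21]);
  translate([50, 0, 436]) cube([255, 33, 21]);
  translate([50, 0, 713]) cube([255, 33, 21]);
  translate([50, 0, 990]) cube([255, 33, 21]);
  translate([50, 0, 1267]) cube([255, 33, 21]);
  translate([50, 0, 1544]) cube([255, 33, 21]);
}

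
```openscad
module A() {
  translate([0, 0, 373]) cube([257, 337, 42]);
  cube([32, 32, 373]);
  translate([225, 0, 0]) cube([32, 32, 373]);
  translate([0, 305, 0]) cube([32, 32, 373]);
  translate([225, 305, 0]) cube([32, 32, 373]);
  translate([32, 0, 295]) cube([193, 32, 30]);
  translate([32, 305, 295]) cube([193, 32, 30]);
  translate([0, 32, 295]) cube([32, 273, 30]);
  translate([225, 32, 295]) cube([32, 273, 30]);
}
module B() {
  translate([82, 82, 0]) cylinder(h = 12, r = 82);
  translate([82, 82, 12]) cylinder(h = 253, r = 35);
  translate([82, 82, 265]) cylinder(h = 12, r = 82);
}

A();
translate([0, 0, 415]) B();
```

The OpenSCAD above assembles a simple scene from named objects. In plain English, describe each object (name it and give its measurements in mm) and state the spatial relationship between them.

A is a four-legged stool. The seat is 257×337 mm, 42 mm thick, top at z = 415 mm. It stands on four square legs, each 32×32 mm in cross-section, from z = 0 to the seat underside, each flush with a corner of the seat. Four stretchers, 32 mm wide and 30 mm tall, connect adjacent legs with their undersides at z = 295 mm, each running between the inner faces of the legs it joins and aligned with the legs' outer faces on the other axis.

B is a spool: two coaxial disc flanges of radius 82 mm and thickness 12 mm, joined by a core cylinder of radius 35 mm and height 253 mm. The lower flange rests on z = 0 and the three cylinders share a vertical axis.

The spool is on top of the stool.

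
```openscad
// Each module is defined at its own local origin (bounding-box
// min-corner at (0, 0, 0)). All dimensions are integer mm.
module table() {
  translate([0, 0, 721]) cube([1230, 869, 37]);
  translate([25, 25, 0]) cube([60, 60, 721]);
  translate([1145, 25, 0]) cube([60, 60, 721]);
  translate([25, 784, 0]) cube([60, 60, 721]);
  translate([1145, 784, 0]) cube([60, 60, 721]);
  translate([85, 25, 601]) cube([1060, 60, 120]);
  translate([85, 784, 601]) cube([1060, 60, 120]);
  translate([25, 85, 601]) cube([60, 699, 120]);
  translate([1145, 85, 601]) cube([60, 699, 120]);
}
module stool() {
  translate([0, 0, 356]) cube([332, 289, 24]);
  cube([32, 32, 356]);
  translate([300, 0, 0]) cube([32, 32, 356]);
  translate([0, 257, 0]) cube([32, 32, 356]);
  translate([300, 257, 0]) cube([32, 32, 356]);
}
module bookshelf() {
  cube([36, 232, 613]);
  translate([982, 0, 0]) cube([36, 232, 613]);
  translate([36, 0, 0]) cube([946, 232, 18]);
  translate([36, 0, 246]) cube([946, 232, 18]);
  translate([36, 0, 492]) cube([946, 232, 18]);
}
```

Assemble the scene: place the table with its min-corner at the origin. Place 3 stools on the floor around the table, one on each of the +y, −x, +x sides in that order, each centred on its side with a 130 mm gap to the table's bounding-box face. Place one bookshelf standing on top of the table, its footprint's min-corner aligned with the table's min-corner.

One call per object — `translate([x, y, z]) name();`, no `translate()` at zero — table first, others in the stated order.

table();
translate([449, 999, 0]) stool();
translate([-462, 290, 0]) stool();
translate([1360, 290, 0]) stool();
translate([0, 0, 758]) bookshelf();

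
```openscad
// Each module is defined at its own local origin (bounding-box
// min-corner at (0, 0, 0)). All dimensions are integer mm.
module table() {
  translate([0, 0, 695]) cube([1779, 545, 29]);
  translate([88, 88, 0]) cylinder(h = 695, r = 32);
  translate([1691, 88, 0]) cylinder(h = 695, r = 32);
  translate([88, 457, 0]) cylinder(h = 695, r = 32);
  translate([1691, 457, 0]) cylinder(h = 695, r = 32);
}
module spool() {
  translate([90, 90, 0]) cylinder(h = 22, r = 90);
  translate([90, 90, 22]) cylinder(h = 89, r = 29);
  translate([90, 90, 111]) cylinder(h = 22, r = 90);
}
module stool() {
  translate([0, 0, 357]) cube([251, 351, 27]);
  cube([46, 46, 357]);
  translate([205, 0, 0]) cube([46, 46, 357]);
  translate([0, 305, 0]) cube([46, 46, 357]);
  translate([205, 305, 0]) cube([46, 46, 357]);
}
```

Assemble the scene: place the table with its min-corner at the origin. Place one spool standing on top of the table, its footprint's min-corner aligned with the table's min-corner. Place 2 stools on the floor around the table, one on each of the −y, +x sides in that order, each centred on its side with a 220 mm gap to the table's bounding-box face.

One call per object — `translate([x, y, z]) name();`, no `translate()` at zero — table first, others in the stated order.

table();
translate([0, 0, 724]) spool();
translate([764, -571, 0]) stool();
translate([1999, 97, 0]) stool();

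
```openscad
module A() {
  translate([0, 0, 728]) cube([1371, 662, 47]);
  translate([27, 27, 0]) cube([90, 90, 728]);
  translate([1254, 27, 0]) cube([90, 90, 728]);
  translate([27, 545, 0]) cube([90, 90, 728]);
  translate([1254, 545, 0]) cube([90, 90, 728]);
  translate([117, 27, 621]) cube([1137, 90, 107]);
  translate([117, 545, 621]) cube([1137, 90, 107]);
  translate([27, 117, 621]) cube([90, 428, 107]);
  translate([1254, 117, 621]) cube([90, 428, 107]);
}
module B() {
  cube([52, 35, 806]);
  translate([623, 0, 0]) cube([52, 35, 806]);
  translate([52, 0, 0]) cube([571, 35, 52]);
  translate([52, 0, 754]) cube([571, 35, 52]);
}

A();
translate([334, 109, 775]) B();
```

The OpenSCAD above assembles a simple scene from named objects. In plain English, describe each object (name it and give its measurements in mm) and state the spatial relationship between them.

A is a rectangular dining table. The top is 1371×662×47 mm with its upper surface at z = 775 mm. It stands on four 90×90 mm square legs, each inset 27 mm from the nearest pair of top edges, running from the floor to the underside of the top. Four apron rails, 90 mm thick and 107 mm tall, run between adjacent legs with their top edges flush with the underside of the top and their outer faces flush with the legs' outer faces.

B is a picture frame with a 571×702 mm rectangular opening (x by z) and a uniform 52 mm border on every side. Frame depth is 35 mm along y. It is built from two vertical stiles running the full outside height and two horizontal rails spanning the gap between the stiles.

The picture frame is on top of the table.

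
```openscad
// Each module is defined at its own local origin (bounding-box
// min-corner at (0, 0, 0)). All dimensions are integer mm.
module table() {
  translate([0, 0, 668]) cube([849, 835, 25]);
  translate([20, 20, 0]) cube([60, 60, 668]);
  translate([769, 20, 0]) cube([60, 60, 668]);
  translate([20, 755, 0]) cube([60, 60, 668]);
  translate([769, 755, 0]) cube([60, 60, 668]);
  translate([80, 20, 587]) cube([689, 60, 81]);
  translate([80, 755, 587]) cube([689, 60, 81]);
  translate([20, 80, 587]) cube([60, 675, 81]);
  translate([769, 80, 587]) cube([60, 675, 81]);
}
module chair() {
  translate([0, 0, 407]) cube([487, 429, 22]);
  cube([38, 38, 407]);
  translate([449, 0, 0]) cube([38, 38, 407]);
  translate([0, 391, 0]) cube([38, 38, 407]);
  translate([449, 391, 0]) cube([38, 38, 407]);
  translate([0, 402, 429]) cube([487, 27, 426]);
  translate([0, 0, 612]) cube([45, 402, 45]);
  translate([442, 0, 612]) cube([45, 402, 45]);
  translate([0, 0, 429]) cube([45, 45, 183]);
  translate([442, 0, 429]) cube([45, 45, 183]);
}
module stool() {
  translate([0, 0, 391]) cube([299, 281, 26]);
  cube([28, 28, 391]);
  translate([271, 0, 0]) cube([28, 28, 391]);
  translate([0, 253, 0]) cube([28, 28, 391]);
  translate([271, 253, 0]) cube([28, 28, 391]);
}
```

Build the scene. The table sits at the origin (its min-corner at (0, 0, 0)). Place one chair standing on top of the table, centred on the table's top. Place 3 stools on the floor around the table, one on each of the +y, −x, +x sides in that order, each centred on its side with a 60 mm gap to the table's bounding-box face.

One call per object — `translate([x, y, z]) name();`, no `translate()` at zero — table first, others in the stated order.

table();
translate([181, 203, 693]) chair();
translate([275, 895, 0]) stool();
translate([-359, 277, 0]) stool();
translate([909, 277, 0]) stool();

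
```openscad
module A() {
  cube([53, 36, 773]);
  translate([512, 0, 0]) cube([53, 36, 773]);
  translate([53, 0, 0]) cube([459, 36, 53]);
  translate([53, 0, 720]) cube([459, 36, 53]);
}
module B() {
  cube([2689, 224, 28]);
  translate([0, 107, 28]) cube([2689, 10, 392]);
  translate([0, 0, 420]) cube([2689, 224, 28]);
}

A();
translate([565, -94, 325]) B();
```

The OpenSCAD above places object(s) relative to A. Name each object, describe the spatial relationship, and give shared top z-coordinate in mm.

Both tops at z = 773 mm.

A is a picture frame. B is an I-beam. The I-beam is beside the picture frame with their tops flush at z = 773. The shared top z-coordinate is 773 mm.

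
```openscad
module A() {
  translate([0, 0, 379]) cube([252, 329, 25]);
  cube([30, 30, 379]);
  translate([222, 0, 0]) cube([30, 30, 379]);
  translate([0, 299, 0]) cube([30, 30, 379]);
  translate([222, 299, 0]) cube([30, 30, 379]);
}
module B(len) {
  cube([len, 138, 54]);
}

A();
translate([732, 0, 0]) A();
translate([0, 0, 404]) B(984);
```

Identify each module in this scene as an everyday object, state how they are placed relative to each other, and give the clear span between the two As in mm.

Second stool starts at x = 732; first ends at x = 252; clear span = 732 − 252 = 480 mm.

A is a stool. B is a beam. A beam spans the tops of two stools. The clear span between the two stools is 480 mm.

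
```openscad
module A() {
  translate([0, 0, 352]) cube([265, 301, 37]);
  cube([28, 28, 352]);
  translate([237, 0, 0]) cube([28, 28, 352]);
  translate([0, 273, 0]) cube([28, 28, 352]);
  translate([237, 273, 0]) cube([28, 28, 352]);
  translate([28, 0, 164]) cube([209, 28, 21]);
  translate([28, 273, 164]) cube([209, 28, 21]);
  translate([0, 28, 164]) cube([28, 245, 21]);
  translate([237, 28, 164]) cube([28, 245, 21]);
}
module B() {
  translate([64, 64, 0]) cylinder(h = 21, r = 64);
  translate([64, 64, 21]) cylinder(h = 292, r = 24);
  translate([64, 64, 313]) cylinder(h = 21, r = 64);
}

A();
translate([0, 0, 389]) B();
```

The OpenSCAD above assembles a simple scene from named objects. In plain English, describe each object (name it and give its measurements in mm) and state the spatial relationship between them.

A is a four-legged stool. The seat is a 265×301×37 mm slab whose top surface is at z = 389 mm; four square legs, each 28×28 mm in cross-section, run from the floor (z = 0) to the underside of the seat, each flush with a corner of the seat. Four stretchers, 28 mm wide and 21 mm tall, connect adjacent legs with their undersides at z = 164 mm, each running between the inner faces of the legs it joins and aligned with the legs' outer faces on the other axis.

B is a spool: two coaxial disc flanges of radius 64 mm and thickness 21 mm, joined by a core cylinder of radius 24 mm and height 292 mm. The lower flange rests on z = 0 and the three cylinders share a vertical axis.

The spool is on top of the stool.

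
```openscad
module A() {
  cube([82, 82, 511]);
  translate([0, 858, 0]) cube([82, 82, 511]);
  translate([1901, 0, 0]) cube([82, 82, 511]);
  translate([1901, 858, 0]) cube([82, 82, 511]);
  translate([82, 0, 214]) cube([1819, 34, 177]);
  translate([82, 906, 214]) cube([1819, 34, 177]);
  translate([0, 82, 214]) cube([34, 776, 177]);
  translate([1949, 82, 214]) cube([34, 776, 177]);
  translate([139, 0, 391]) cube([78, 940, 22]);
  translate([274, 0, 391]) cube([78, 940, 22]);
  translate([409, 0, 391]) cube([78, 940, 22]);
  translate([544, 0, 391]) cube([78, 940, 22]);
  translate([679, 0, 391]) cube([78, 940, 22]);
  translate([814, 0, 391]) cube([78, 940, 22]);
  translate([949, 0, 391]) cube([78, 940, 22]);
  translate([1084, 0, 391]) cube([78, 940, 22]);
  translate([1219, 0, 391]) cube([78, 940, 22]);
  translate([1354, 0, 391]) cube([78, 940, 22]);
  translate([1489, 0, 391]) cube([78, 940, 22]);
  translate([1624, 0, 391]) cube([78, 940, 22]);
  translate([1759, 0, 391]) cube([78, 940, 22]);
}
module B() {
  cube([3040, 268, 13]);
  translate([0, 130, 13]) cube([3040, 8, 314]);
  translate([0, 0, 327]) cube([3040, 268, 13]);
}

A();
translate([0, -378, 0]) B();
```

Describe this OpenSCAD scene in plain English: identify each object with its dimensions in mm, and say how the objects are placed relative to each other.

A is a bed frame 1983 mm long (x) by 940 mm wide (y). Four 82×82 mm corner posts, 511 mm tall, at the corners of the footprint. Four rails of 34 mm thickness and 177 mm height run between adjacent posts with their undersides at z = 214 mm, their outer faces flush with the outside of the frame (the two x-running rails run between the posts' inner faces; the two y-running rails run between the posts' inner faces). 13 slats, each 78 mm wide (x) and 22 mm thick, lie across the top of the two x-running rails, running the full 940 mm width of the frame in y; the slats are evenly spaced along x between the inner faces of the end posts with equal gaps (rounded down to the nearest mm) at the −x end and between each pair — any rounding remainder accumulates at the +x end.

B is an I-beam lying along x, 3040 mm long. Overall section height 340 mm. Two flanges 268 mm wide (y) and 13 mm thick, one on the floor and one at the top; a web 8 mm thick runs between them, centred on the flange width.

The I-beam is on the floor beside the bed frame on its −y side.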